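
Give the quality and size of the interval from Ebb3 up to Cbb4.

E to C spans six letter names (E-F-G-A-B-C), so the interval is some kind of sixth.
Ebb3 to Cbb4 is 8 semitones, a half step short of the major sixth (9), so this is minor.

minor sixth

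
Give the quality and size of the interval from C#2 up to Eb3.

C to E spans three letter names (C-D-E), plus an octave, so the interval is some kind of tenth.
The major tenth is 16 semitones; here we have 14, two semitones narrower: diminished.
(Equivalently, a compound diminished third: a diminished third plus an octave.)

diminished tenth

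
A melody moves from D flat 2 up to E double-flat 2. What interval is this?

minor second

D to E spans two letter names (D-E) — that makes it a second of some quality.
A major second would be 2 semitones, but Db2 to Ebb2 is 1 — one semitone narrower, making it a minor second.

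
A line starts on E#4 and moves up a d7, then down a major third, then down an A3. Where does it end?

Gbb4

A diminished seventh up from E#4 is D5.
Down a major third from D5: Bb4 (4 semitones down).
Bb4 down an augmented third → Gbb4 (5 semitones).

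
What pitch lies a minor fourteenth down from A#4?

Counting seven letter names plus an octave down from A lands on B.
A minor fourteenth is 22 semitones; 22 semitones down from A#4 gives B#2.

B#2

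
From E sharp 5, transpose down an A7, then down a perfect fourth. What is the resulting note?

Down an augmented seventh from E#5: F4 (12 semitones down).
A perfect fourth down from F4 is C4.

C 4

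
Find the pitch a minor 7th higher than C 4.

The seventh takes the letter from C up to B.
A minor seventh spans 10 semitones, so from C4 the target pitch is Bb4.

B-flat 4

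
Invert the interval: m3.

Interval numbers invert to sum to nine: 3 + 6 = 9, so a third inverts to a sixth.
And minor becomes major under inversion, so we get a major sixth.

major sixth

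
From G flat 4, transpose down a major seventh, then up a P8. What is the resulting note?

A double-flat 4

A major seventh down from Gb4 is Abb3.
Abb3 up a perfect octave → Abb4 (12 semitones).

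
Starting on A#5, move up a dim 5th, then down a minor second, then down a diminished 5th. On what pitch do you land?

G##5

A diminished fifth up from A#5 is E6.
A minor second down from E6 is D#6.
D#6 down a diminished fifth → G##5 (6 semitones).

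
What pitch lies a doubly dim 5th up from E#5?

Bb5

Five letter names up from E: B.
A doubly diminished fifth spans 5 semitones, so from E#5 the target pitch is Bb5.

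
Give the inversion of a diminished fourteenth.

augmented 2nd

First reduce the compound diminished fourteenth to its simple form, a diminished seventh.
Inverted interval numbers add to nine, so a seventh pairs with a second (7 + 2 = 9).
The quality also flips — diminished becomes augmented — giving an augmented second.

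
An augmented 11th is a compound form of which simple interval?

augmented 4th

Subtracting seven from the interval number removes an octave: 11 − 7 = 4.
Quality carries through unchanged, so the simple form is an augmented fourth.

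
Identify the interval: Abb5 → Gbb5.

Descending from Abb5 to Gbb5 is the same interval as ascending Gbb5 to Abb5.
G to A spans two letter names (G-A), so the interval is some kind of second.
Gbb5 to Abb5 is 2 semitones, matching the major second exactly, so the quality is major.

major 2nd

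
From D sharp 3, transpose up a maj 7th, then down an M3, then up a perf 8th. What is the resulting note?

A major seventh up from D#3 is C##4.
C##4 down a major third → A#3 (4 semitones).
Up a perfect octave from A#3: A#4 (12 semitones up).

A sharp 4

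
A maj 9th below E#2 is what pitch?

Two letters down from E (plus an octave) reaches D.
Moving 14 semitones down from E#2 (the size of a major ninth) reaches D#1.

D#1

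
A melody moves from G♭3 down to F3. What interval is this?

minor second

Descending from Gb3 to F3 is the same interval as ascending F3 to Gb3.
F to G spans two letter names (F-G) — that makes it a second of some quality.
A major second would be 2 semitones, but F3 to Gb3 is 1 — one semitone narrower, making it a minor second.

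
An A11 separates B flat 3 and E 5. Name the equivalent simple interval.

Take out an octave (7 from the number): 11 − 7 = 4.
That makes an augmented eleventh a compound augmented fourth — an octave plus an augmented fourth.

augmented 4th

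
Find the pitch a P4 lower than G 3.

Counting four letter names down from G lands on D.
Moving 5 semitones down from G3 (the size of a perfect fourth) reaches D3.

D 3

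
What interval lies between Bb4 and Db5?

B to D spans three letter names (B-C-D) — that makes it a third of some quality.
A major third would be 4 semitones, but Bb4 to Db5 is 3 — one semitone narrower, making it a minor third.

minor 3rd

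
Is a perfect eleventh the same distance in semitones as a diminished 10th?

No

17 semitones (perfect eleventh) vs 14 semitones (diminished tenth): not equal.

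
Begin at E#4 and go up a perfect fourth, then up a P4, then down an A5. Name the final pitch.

Up a perfect fourth from E#4: A#4 (5 semitones up).
A perfect fourth up from A#4 is D#5.
An augmented fifth down from D#5 is G4.

G4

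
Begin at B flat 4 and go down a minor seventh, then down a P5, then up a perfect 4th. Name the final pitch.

B flat 3

Bb4 down a minor seventh → C4 (10 semitones).
C4 down a perfect fifth → F3 (7 semitones).
A perfect fourth up from F3 is Bb3.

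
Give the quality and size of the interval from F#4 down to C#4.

Descending from F#4 to C#4 is the same interval as ascending C#4 to F#4.
C to F spans four letter names (C-D-E-F), so the interval is some kind of fourth.
The perfect fourth spans 5 semitones, and C#4 to F#4 is exactly 5 semitones — so this is a perfect fourth.

perfect fourth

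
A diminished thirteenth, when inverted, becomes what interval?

First reduce the compound diminished thirteenth to its simple form, a diminished sixth.
The rule of nine gives the new number: 9 − 6 = 3, so a sixth becomes a third.
Quality inverts too: diminished becomes augmented. That makes the inversion an augmented third.

augmented 3rd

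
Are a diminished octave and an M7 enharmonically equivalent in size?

Yes

A diminished octave = 11 semitones = a major seventh; enharmonically equal.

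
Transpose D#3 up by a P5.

Counting five letter names up from D lands on A.
A perfect fifth is 7 semitones; 7 semitones up from D#3 gives A#3.

A#3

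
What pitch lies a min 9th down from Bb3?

Counting two letter names plus an octave down from B lands on A.
A minor ninth spans 13 semitones, so from Bb3 the target pitch is A2.

A2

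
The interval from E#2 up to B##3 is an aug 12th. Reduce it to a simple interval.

Take out an octave (7 from the number): 12 − 7 = 5.
So an augmented twelfth is an octave plus an augmented fifth. The quality is unchanged.

A5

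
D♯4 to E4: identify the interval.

D to E spans two letter names (D-E): a second.
D#4 to E4 is 1 semitone, a half step short of the major second (2), so this is minor.

minor second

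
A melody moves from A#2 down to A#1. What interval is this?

P8

Descending from A#2 to A#1 is the same interval as ascending A#1 to A#2.
A to A is the same letter name, plus an octave, so the interval is some kind of octave.
Counting semitones, A#1→A#2 is 12, which is the perfect octave.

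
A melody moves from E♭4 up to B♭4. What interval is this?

perfect 5th

E to B spans five letter names (E-F-G-A-B), so the interval is some kind of fifth.
Eb4 to Bb4 is 7 semitones, matching the perfect fifth exactly, so the quality is perfect.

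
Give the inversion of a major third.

Inverted interval numbers add to nine, so a third pairs with a sixth (3 + 6 = 9).
The quality also flips — major becomes minor — giving a minor sixth.

minor 6th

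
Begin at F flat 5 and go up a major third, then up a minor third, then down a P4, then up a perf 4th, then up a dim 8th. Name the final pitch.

Fb5 up a major third → Ab5 (4 semitones).
Ab5 up a minor third → Cb6 (3 semitones).
Cb6 down a perfect fourth → Gb5 (5 semitones).
Up a perfect fourth from Gb5: Cb6 (5 semitones up).
Cb6 up a diminished octave → Cbb7 (11 semitones).

C double-flat 7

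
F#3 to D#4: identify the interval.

M6

F to D spans six letter names (F-G-A-B-C-D) — that makes it a sixth of some quality.
Counting semitones, F#3→D#4 is 9, which is the major sixth.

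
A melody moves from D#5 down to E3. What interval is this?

Descending from D#5 to E3 is the same interval as ascending E3 to D#5.
E to D spans seven letter names (E-F-G-A-B-C-D), plus an octave: a fourteenth.
E3 to D#5 is 23 semitones, matching the major fourteenth exactly, so the quality is major.
(Equivalently, a compound major seventh: a major seventh plus an octave.)

major fourteenth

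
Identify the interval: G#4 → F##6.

G to F spans seven letter names (G-A-B-C-D-E-F), plus an octave — that makes it a fourteenth of some quality.
Counting semitones, G#4→F##6 is 23, which is the major fourteenth.
(Equivalently, a compound major seventh: a major seventh plus an octave.)

major fourteenth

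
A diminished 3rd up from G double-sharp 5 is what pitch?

Three letter names up from G: B.
Moving 2 semitones up from G##5 (the size of a diminished third) reaches B5.

B 5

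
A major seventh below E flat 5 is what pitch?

The seventh takes the letter from E down to F.
A major seventh spans 11 semitones, so from Eb5 the target pitch is Fb4.

F flat 4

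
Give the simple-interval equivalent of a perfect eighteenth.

perfect 4th

Each octave removed subtracts seven from the number: 18 − 14 = 4.
That makes a perfect eighteenth a compound perfect fourth — 2 octaves plus a perfect fourth.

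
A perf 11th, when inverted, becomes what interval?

perfect fifth

First reduce the compound perfect eleventh to its simple form, a perfect fourth.
The rule of nine gives the new number: 9 − 4 = 5, so a fourth becomes a fifth.
The quality also flips — perfect stays perfect — giving a perfect fifth.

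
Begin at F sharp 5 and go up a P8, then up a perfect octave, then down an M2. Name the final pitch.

Up a perfect octave from F#5: F#6 (12 semitones up).
Up a perfect octave from F#6: F#7 (12 semitones up).
F#7 down a major second → E7 (2 semitones).

E 7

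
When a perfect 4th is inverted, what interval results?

perfect 5th

The rule of nine gives the new number: 9 − 4 = 5, so a fourth becomes a fifth.
And perfect stays perfect under inversion, so we get a perfect fifth.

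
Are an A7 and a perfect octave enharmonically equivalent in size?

Yes

An augmented seventh spans 12 semitones, and a perfect octave also spans 12 semitones — they're enharmonic.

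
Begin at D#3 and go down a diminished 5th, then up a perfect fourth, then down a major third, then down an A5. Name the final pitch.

Down a diminished fifth from D#3: G##2 (6 semitones down).
Up a perfect fourth from G##2: C##3 (5 semitones up).
C##3 down a major third → A#2 (4 semitones).
An augmented fifth down from A#2 is D2.

D2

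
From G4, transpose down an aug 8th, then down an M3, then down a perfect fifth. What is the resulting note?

G4 down an augmented octave → Gb3 (13 semitones).
A major third down from Gb3 is Ebb3.
Ebb3 down a perfect fifth → Abb2 (7 semitones).

Abb2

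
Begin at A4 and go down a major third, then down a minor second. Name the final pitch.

Down a major third from A4: F4 (4 semitones down).
A minor second down from F4 is E4.

E4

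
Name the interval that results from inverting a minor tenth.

M6

First reduce the compound minor tenth to its simple form, a minor third.
Inverted interval numbers add to nine, so a third pairs with a sixth (3 + 6 = 9).
And minor becomes major under inversion, so we get a major sixth.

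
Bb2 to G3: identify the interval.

B to G spans six letter names (B-C-D-E-F-G) — that makes it a sixth of some quality.
The major sixth spans 9 semitones, and Bb2 to G3 is exactly 9 semitones — so this is a major sixth.

major sixth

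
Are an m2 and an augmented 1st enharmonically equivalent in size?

Both span 1 semitone: a minor second and an augmented unison are the same chromatic distance.

Yes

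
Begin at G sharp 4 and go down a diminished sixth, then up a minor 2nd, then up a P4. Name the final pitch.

G#4 down a diminished sixth → B##3 (7 semitones).
B##3 up a minor second → C##4 (1 semitone).
C##4 up a perfect fourth → F##4 (5 semitones).

F double-sharp 4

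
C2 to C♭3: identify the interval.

d8

C to C is the same letter name, plus an octave: an octave.
C2 to Cb3 spans 11 semitones — one semitone narrower than the perfect octave (12) — giving a diminished octave.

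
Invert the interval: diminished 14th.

A2

First reduce the compound diminished fourteenth to its simple form, a diminished seventh.
Interval numbers invert to sum to nine: 7 + 2 = 9, so a seventh inverts to a second.
And diminished becomes augmented under inversion, so we get an augmented second.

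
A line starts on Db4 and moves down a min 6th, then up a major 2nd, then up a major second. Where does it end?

Db4 down a minor sixth → F3 (8 semitones).
A major second up from F3 is G3.
A major second up from G3 is A3.

A3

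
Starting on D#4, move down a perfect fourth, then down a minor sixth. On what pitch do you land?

Down a perfect fourth from D#4: A#3 (5 semitones down).
A minor sixth down from A#3 is C##3.

C##3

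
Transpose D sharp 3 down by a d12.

Counting five letter names plus an octave down from D lands on G.
A diminished twelfth is 18 semitones; 18 semitones down from D#3 gives G##1.

G double-sharp 1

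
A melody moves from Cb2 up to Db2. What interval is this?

C to D spans two letter names (C-D) — that makes it a second of some quality.
Cb2 to Db2 is 2 semitones, matching the major second exactly, so the quality is major.

major second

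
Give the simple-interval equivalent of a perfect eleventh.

perfect 4th

Take out an octave (7 from the number): 11 − 7 = 4.
So a perfect eleventh is an octave plus a perfect fourth. The quality is unchanged.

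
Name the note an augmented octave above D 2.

D sharp 3

For an octave the letter name doesn't change: still D, an octave up.
An augmented octave spans 13 semitones, so from D2 the target pitch is D#3.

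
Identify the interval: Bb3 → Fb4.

d5

B to F spans five letter names (B-C-D-E-F), so the interval is some kind of fifth.
Bb3 to Fb4 spans 6 semitones — one semitone narrower than the perfect fifth (7) — giving a diminished fifth.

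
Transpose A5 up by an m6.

The sixth takes the letter from A up to F.
A minor sixth is 8 semitones; 8 semitones up from A5 gives F6.

F6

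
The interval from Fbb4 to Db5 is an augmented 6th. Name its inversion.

Interval numbers invert to sum to nine: 6 + 3 = 9, so a sixth inverts to a third.
Quality inverts too: augmented becomes diminished. That makes the inversion a diminished third.

diminished third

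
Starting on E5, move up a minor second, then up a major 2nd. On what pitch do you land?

G5

E5 up a minor second → F5 (1 semitone).
F5 up a major second → G5 (2 semitones).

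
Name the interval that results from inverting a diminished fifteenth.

augmented unison

First reduce the compound diminished fifteenth to its simple form, a diminished octave.
The rule of nine gives the new number: 9 − 8 = 1, so an octave becomes a unison.
And diminished becomes augmented under inversion, so we get an augmented unison.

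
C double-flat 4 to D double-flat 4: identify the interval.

C to D spans two letter names (C-D): a second.
Counting semitones, Cbb4→Dbb4 is 2, which is the major second.

major second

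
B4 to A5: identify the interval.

B to A spans seven letter names (B-C-D-E-F-G-A) — that makes it a seventh of some quality.
A major seventh would be 11 semitones, but B4 to A5 is 10 — one semitone narrower, making it a minor seventh.

m7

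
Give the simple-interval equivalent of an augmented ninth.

A2

Each octave removed subtracts seven from the number: 9 − 7 = 2.
So an augmented ninth is an octave plus an augmented second. The quality is unchanged.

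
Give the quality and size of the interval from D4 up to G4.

perfect fourth

D to G spans four letter names (D-E-F-G), so the interval is some kind of fourth.
Counting semitones, D4→G4 is 5, which is the perfect fourth.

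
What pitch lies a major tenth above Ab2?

Three letters up from A (plus an octave) reaches C.
A major tenth is 16 semitones; 16 semitones up from Ab2 gives C4.

C4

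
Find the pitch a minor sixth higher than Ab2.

Fb3

Counting six letter names up from A lands on F.
A minor sixth is 8 semitones; 8 semitones up from Ab2 gives Fb3.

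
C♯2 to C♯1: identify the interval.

perfect 8th

Descending from C#2 to C#1 is the same interval as ascending C#1 to C#2.
C to C is the same letter name, plus an octave: an octave.
C#1 to C#2 is 12 semitones, matching the perfect octave exactly, so the quality is perfect.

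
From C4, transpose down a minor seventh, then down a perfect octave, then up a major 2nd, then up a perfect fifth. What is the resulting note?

B2

A minor seventh down from C4 is D3.
D3 down a perfect octave → D2 (12 semitones).
Up a major second from D2: E2 (2 semitones up).
E2 up a perfect fifth → B2 (7 semitones).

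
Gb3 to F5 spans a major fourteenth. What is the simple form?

Take out an octave (7 from the number): 14 − 7 = 7.
Quality carries through unchanged, so the simple form is a major seventh.

M7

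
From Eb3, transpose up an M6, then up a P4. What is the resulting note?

F4

Up a major sixth from Eb3: C4 (9 semitones up).
C4 up a perfect fourth → F4 (5 semitones).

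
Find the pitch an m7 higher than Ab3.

The seventh takes the letter from A up to G.
Moving 10 semitones up from Ab3 (the size of a minor seventh) reaches Gb4.

Gb4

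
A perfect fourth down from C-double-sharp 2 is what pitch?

G-double-sharp 1

The fourth takes the letter from C down to G.
A perfect fourth spans 5 semitones, so from C##2 the target pitch is G##1.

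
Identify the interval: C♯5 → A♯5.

major 6th

C to A spans six letter names (C-D-E-F-G-A), so the interval is some kind of sixth.
Counting semitones, C#5→A#5 is 9, which is the major sixth.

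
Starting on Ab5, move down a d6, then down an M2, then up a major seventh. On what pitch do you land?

Ab5 down a diminished sixth → C#5 (7 semitones).
Down a major second from C#5: B4 (2 semitones down).
Up a major seventh from B4: A#5 (11 semitones up).

A#5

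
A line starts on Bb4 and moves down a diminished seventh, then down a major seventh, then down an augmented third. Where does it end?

A diminished seventh down from Bb4 is C#4.
A major seventh down from C#4 is D3.
Down an augmented third from D3: Bbb2 (5 semitones down).

Bbb2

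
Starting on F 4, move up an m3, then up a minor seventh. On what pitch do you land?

G flat 5

Up a minor third from F4: Ab4 (3 semitones up).
Ab4 up a minor seventh → Gb5 (10 semitones).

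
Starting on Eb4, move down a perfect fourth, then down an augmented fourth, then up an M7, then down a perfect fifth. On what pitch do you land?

Ab3

Down a perfect fourth from Eb4: Bb3 (5 semitones down).
An augmented fourth down from Bb3 is Fb3.
Up a major seventh from Fb3: Eb4 (11 semitones up).
A perfect fifth down from Eb4 is Ab3.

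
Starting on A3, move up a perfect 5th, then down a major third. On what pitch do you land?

C4

A3 up a perfect fifth → E4 (7 semitones).
E4 down a major third → C4 (4 semitones).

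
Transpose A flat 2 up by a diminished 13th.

F double-flat 4

Six letters up from A (plus an octave) reaches F.
Moving 19 semitones up from Ab2 (the size of a diminished thirteenth) reaches Fbb4.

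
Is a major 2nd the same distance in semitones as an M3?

A major second is 2 semitones but a major third is 4 semitones — different sizes.

No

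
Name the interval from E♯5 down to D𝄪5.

Descending from E#5 to D##5 is the same interval as ascending D##5 to E#5.
D to E spans two letter names (D-E): a second.
D##5 to E#5 is 1 semitone, a half step short of the major second (2), so this is minor.

m2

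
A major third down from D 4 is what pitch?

B-flat 3

The third takes the letter from D down to B.
A major third spans 4 semitones, so from D4 the target pitch is Bb3.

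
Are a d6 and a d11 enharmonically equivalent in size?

7 semitones (diminished sixth) vs 16 semitones (diminished eleventh): not equal.

No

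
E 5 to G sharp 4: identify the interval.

Descending from E5 to G#4 is the same interval as ascending G#4 to E5.
G to E spans six letter names (G-A-B-C-D-E), so the interval is some kind of sixth.
G#4 to E5 is 8 semitones, a half step short of the major sixth (9), so this is minor.

minor sixth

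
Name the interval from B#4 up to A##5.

B to A spans seven letter names (B-C-D-E-F-G-A), so the interval is some kind of seventh.
B#4 to A##5 is 11 semitones, matching the major seventh exactly, so the quality is major.

major seventh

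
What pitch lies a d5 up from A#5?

Five letter names up from A: E.
A diminished fifth is 6 semitones; 6 semitones up from A#5 gives E6.

E6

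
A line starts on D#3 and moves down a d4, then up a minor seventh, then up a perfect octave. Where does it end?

G##4

D#3 down a diminished fourth → A##2 (4 semitones).
Up a minor seventh from A##2: G##3 (10 semitones up).
G##3 up a perfect octave → G##4 (12 semitones).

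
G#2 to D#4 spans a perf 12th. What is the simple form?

Subtracting seven from the interval number removes an octave: 12 − 7 = 5.
Quality carries through unchanged, so the simple form is a perfect fifth.

perfect 5th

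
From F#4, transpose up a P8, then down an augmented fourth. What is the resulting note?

Up a perfect octave from F#4: F#5 (12 semitones up).
F#5 down an augmented fourth → C5 (6 semitones).

C5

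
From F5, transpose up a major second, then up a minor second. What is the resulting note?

Ab5

A major second up from F5 is G5.
G5 up a minor second → Ab5 (1 semitone).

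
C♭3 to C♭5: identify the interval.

perfect 15th

C to C is the same letter name, plus 2 octaves: a fifteenth.
The perfect fifteenth spans 24 semitones, and Cb3 to Cb5 is exactly 24 semitones — so this is a perfect fifteenth.
(Equivalently, a compound perfect octave: a perfect octave plus an octave.)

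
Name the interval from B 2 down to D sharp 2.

Descending from B2 to D#2 is the same interval as ascending D#2 to B2.
D to B spans six letter names (D-E-F-G-A-B), so the interval is some kind of sixth.
A major sixth would be 9 semitones, but D#2 to B2 is 8 — one semitone narrower, making it a minor sixth.

minor sixth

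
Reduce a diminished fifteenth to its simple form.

Take out an octave (7 from the number): 15 − 7 = 8.
Quality carries through unchanged, so the simple form is a diminished octave.

d8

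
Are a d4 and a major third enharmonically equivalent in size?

Yes

A diminished fourth spans 4 semitones, and a major third also spans 4 semitones — they're enharmonic.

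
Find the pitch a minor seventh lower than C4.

D3

The seventh takes the letter from C down to D.
A minor seventh spans 10 semitones, so from C4 the target pitch is D3.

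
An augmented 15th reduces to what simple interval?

Take out an octave (7 from the number): 15 − 7 = 8.
Quality carries through unchanged, so the simple form is an augmented octave.

augmented octave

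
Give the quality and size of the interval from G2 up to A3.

G to A spans two letter names (G-A), plus an octave, so the interval is some kind of ninth.
The major ninth spans 14 semitones, and G2 to A3 is exactly 14 semitones — so this is a major ninth.
(Equivalently, a compound major second: a major second plus an octave.)

major ninth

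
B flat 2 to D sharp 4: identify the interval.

A10

B to D spans three letter names (B-C-D), plus an octave — that makes it a tenth of some quality.
A major tenth would be 16 semitones; Bb2 to D#4 is 17, one semitone wider, so the interval is augmented.
(Equivalently, a compound augmented third: an augmented third plus an octave.)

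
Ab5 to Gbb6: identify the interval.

A to G spans seven letter names (A-B-C-D-E-F-G), so the interval is some kind of seventh.
Ab5 to Gbb6 spans 9 semitones — two semitones narrower than the major seventh (11) — giving a diminished seventh.

diminished seventh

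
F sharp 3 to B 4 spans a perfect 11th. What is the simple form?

perfect fourth

Subtracting seven from the interval number removes an octave: 11 − 7 = 4.
That makes a perfect eleventh a compound perfect fourth — an octave plus a perfect fourth.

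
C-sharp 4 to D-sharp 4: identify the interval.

major second

C to D spans two letter names (C-D), so the interval is some kind of second.
The major second spans 2 semitones, and C#4 to D#4 is exactly 2 semitones — so this is a major second.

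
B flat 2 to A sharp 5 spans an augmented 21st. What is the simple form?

Each octave removed subtracts seven from the number: 21 − 14 = 7.
That makes an augmented twenty-first a compound augmented seventh — 2 octaves plus an augmented seventh.

augmented seventh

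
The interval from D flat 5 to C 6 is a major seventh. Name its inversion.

The rule of nine gives the new number: 9 − 7 = 2, so a seventh becomes a second.
And major becomes minor under inversion, so we get a minor second.

minor second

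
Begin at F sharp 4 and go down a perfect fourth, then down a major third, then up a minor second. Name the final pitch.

B flat 3

Down a perfect fourth from F#4: C#4 (5 semitones down).
Down a major third from C#4: A3 (4 semitones down).
Up a minor second from A3: Bb3 (1 semitone up).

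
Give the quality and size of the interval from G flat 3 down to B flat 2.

minor 6th

Descending from Gb3 to Bb2 is the same interval as ascending Bb2 to Gb3.
B to G spans six letter names (B-C-D-E-F-G), so the interval is some kind of sixth.
A major sixth would be 9 semitones, but Bb2 to Gb3 is 8 — one semitone narrower, making it a minor sixth.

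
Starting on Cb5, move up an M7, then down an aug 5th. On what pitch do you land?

Cb5 up a major seventh → Bb5 (11 semitones).
An augmented fifth down from Bb5 is Ebb5.

Ebb5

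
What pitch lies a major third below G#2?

E2

Three letter names down from G: E.
A major third spans 4 semitones, so from G#2 the target pitch is E2.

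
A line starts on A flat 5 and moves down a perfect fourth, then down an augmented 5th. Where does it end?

A double-flat 4

Ab5 down a perfect fourth → Eb5 (5 semitones).
Down an augmented fifth from Eb5: Abb4 (8 semitones down).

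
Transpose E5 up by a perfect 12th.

Five letters up from E (plus an octave) reaches B.
Moving 19 semitones up from E5 (the size of a perfect twelfth) reaches B6.

B6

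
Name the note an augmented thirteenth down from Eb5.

Counting six letter names plus an octave down from E lands on G.
An augmented thirteenth spans 22 semitones, so from Eb5 the target pitch is Gbb3.

Gbb3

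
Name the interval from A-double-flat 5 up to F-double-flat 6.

A to F spans six letter names (A-B-C-D-E-F), so the interval is some kind of sixth.
Abb5 to Fbb6 is 8 semitones, a half step short of the major sixth (9), so this is minor.

minor sixth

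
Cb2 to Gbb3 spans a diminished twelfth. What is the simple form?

Each octave removed subtracts seven from the number: 12 − 7 = 5.
So a diminished twelfth is an octave plus a diminished fifth. The quality is unchanged.

d5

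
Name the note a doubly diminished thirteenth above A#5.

Fb7

Counting six letter names plus an octave up from A lands on F.
A doubly diminished thirteenth spans 18 semitones, so from A#5 the target pitch is Fb7.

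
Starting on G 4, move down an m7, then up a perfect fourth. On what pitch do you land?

D 4

A minor seventh down from G4 is A3.
A3 up a perfect fourth → D4 (5 semitones).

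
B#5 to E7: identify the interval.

diminished eleventh

B to E spans four letter names (B-C-D-E), plus an octave: an eleventh.
A perfect eleventh would be 17 semitones; B#5 to E7 is 16, one semitone narrower, so the interval is diminished.
(Equivalently, a compound diminished fourth: a diminished fourth plus an octave.)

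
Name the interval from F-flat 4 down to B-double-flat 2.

Descending from Fb4 to Bbb2 is the same interval as ascending Bbb2 to Fb4.
B to F spans five letter names (B-C-D-E-F), plus an octave, so the interval is some kind of twelfth.
Bbb2 to Fb4 is 19 semitones, matching the perfect twelfth exactly, so the quality is perfect.
(Equivalently, a compound perfect fifth: a perfect fifth plus an octave.)

perfect twelfth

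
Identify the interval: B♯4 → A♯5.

minor seventh

B to A spans seven letter names (B-C-D-E-F-G-A): a seventh.
B#4 to A#5 is 10 semitones, a half step short of the major seventh (11), so this is minor.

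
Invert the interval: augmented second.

Inverted interval numbers add to nine, so a second pairs with a seventh (2 + 7 = 9).
The quality also flips — augmented becomes diminished — giving a diminished seventh.

d7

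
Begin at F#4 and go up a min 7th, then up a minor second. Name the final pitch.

F#4 up a minor seventh → E5 (10 semitones).
Up a minor second from E5: F5 (1 semitone up).

F5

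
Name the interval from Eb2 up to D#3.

augmented seventh

E to D spans seven letter names (E-F-G-A-B-C-D), so the interval is some kind of seventh.
The major seventh is 11 semitones; here we have 12, one semitone wider: augmented.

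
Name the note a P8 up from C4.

For an octave the letter name doesn't change: still C, an octave up.
A perfect octave spans 12 semitones, so from C4 the target pitch is C5.

C5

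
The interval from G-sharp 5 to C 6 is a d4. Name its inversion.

augmented fifth

The rule of nine gives the new number: 9 − 4 = 5, so a fourth becomes a fifth.
And diminished becomes augmented under inversion, so we get an augmented fifth.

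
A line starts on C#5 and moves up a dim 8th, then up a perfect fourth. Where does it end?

F6

Up a diminished octave from C#5: C6 (11 semitones up).
C6 up a perfect fourth → F6 (5 semitones).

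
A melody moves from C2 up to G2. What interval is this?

perfect 5th

C to G spans five letter names (C-D-E-F-G) — that makes it a fifth of some quality.
C2 to G2 is 7 semitones, matching the perfect fifth exactly, so the quality is perfect.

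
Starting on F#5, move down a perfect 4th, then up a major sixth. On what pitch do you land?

F#5 down a perfect fourth → C#5 (5 semitones).
C#5 up a major sixth → A#5 (9 semitones).

A#5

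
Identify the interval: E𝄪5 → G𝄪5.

E to G spans three letter names (E-F-G) — that makes it a third of some quality.
E##5 to G##5 is 3 semitones, a half step short of the major third (4), so this is minor.

minor third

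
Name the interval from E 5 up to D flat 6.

d7

E to D spans seven letter names (E-F-G-A-B-C-D): a seventh.
E5 to Db6 spans 9 semitones — two semitones narrower than the major seventh (11) — giving a diminished seventh.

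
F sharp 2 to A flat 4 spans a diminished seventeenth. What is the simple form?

Each octave removed subtracts seven from the number: 17 − 14 = 3.
Quality carries through unchanged, so the simple form is a diminished third.

diminished third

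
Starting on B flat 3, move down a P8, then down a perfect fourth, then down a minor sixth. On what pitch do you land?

A perfect octave down from Bb3 is Bb2.
A perfect fourth down from Bb2 is F2.
A minor sixth down from F2 is A1.

A 1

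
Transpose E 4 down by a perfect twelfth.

A 2

The twelfth's letter: E down five letter names plus an octave → A.
Moving 19 semitones down from E4 (the size of a perfect twelfth) reaches A2.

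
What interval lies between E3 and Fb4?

diminished ninth

E to F spans two letter names (E-F), plus an octave — that makes it a ninth of some quality.
A major ninth would be 14 semitones; E3 to Fb4 is 12, two semitones narrower, so the interval is diminished.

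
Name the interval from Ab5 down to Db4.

perfect twelfth

Descending from Ab5 to Db4 is the same interval as ascending Db4 to Ab5.
D to A spans five letter names (D-E-F-G-A), plus an octave — that makes it a twelfth of some quality.
Db4 to Ab5 is 19 semitones, matching the perfect twelfth exactly, so the quality is perfect.
(Equivalently, a compound perfect fifth: a perfect fifth plus an octave.)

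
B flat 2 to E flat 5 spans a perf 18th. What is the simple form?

perfect 4th

Subtracting seven from the interval number removes an octave: 18 − 14 = 4.
That makes a perfect eighteenth a compound perfect fourth — 2 octaves plus a perfect fourth.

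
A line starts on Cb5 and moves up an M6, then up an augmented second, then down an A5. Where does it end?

Cb5 up a major sixth → Ab5 (9 semitones).
Ab5 up an augmented second → B5 (3 semitones).
B5 down an augmented fifth → Eb5 (8 semitones).

Eb5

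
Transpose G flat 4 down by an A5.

Five letter names down from G: C.
An augmented fifth spans 8 semitones, so from Gb4 the target pitch is Cbb4.

C double-flat 4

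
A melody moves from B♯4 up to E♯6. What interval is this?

perfect eleventh

B to E spans four letter names (B-C-D-E), plus an octave, so the interval is some kind of eleventh.
The perfect eleventh spans 17 semitones, and B#4 to E#6 is exactly 17 semitones — so this is a perfect eleventh.
(Equivalently, a compound perfect fourth: a perfect fourth plus an octave.)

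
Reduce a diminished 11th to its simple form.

diminished fourth

Each octave removed subtracts seven from the number: 11 − 7 = 4.
That makes a diminished eleventh a compound diminished fourth — an octave plus a diminished fourth.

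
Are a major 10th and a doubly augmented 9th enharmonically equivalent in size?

Yes

A major tenth spans 16 semitones, and a doubly augmented ninth also spans 16 semitones — they're enharmonic.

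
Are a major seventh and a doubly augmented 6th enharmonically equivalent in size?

Yes

A major seventh = 11 semitones = a doubly augmented sixth; enharmonically equal.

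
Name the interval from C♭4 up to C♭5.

perfect 8th

C to C is the same letter name, plus an octave, so the interval is some kind of octave.
Counting semitones, Cb4→Cb5 is 12, which is the perfect octave.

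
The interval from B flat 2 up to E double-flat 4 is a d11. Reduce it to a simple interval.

Take out an octave (7 from the number): 11 − 7 = 4.
Quality carries through unchanged, so the simple form is a diminished fourth.

diminished 4th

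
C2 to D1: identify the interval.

minor seventh

Descending from C2 to D1 is the same interval as ascending D1 to C2.
D to C spans seven letter names (D-E-F-G-A-B-C) — that makes it a seventh of some quality.
A major seventh would be 11 semitones, but D1 to C2 is 10 — one semitone narrower, making it a minor seventh.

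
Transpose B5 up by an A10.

D##7

Three letters up from B (plus an octave) reaches D.
An augmented tenth spans 17 semitones, so from B5 the target pitch is D##7.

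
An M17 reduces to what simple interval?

Subtracting seven from the interval number removes an octave: 17 − 14 = 3.
That makes a major seventeenth a compound major third — 2 octaves plus a major third.

major 3rd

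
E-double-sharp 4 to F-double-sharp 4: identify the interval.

minor second

E to F spans two letter names (E-F) — that makes it a second of some quality.
A major second would be 2 semitones, but E##4 to F##4 is 1 — one semitone narrower, making it a minor second.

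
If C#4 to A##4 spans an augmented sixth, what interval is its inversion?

diminished 3rd

Inverted interval numbers add to nine, so a sixth pairs with a third (6 + 3 = 9).
And augmented becomes diminished under inversion, so we get a diminished third.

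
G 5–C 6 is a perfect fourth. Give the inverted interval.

Inverted interval numbers add to nine, so a fourth pairs with a fifth (4 + 5 = 9).
Quality inverts too: perfect stays perfect. That makes the inversion a perfect fifth.

perfect fifth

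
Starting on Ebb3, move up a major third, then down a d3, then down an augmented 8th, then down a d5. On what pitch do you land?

A1

Up a major third from Ebb3: Gb3 (4 semitones up).
Down a diminished third from Gb3: E3 (2 semitones down).
Down an augmented octave from E3: Eb2 (13 semitones down).
Down a diminished fifth from Eb2: A1 (6 semitones down).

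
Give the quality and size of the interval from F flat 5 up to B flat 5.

F to B spans four letter names (F-G-A-B), so the interval is some kind of fourth.
Fb5 to Bb5 spans 6 semitones — one semitone wider than the perfect fourth (5) — giving an augmented fourth.

augmented fourth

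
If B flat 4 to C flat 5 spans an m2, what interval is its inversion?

M7

Interval numbers invert to sum to nine: 2 + 7 = 9, so a second inverts to a seventh.
The quality also flips — minor becomes major — giving a major seventh.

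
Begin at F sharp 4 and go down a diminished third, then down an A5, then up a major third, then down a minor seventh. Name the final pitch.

F#4 down a diminished third → D##4 (2 semitones).
D##4 down an augmented fifth → G#3 (8 semitones).
Up a major third from G#3: B#3 (4 semitones up).
A minor seventh down from B#3 is C##3.

C double-sharp 3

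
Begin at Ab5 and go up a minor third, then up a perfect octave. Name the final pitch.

Cb7

Ab5 up a minor third → Cb6 (3 semitones).
Up a perfect octave from Cb6: Cb7 (12 semitones up).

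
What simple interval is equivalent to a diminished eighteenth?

Take out 2 octaves (14 from the number): 18 − 14 = 4.
That makes a diminished eighteenth a compound diminished fourth — 2 octaves plus a diminished fourth.

diminished 4th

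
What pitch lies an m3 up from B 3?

D 4

Three letter names up from B: D.
Moving 3 semitones up from B3 (the size of a minor third) reaches D4.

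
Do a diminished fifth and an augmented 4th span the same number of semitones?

Yes

A diminished fifth = 6 semitones = an augmented fourth; enharmonically equal.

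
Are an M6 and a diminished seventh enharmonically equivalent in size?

A major sixth = 9 semitones = a diminished seventh; enharmonically equal.

Yes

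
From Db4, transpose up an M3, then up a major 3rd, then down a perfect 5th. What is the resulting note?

Up a major third from Db4: F4 (4 semitones up).
Up a major third from F4: A4 (4 semitones up).
A4 down a perfect fifth → D4 (7 semitones).

D4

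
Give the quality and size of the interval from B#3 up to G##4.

B to G spans six letter names (B-C-D-E-F-G): a sixth.
The major sixth spans 9 semitones, and B#3 to G##4 is exactly 9 semitones — so this is a major sixth.

M6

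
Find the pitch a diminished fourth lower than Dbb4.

Ab3

The fourth takes the letter from D down to A.
A diminished fourth is 4 semitones; 4 semitones down from Dbb4 gives Ab3.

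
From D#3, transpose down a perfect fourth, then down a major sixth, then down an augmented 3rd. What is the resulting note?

Ab1

Down a perfect fourth from D#3: A#2 (5 semitones down).
A#2 down a major sixth → C#2 (9 semitones).
C#2 down an augmented third → Ab1 (5 semitones).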